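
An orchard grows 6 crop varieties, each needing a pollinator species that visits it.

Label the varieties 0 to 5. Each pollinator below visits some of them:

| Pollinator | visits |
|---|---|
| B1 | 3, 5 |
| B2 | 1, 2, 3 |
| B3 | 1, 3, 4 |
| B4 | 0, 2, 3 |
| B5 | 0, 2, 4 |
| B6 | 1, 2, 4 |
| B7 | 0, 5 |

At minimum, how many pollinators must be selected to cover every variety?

Take {B1, B4, B6}. Their union is {0, 1, 2, 3, 4, 5}, which is all 6 varieties.
No 2 of the 7 pollinators cover everything (all 21 combinations miss at least one variety), so 3 is optimal.

3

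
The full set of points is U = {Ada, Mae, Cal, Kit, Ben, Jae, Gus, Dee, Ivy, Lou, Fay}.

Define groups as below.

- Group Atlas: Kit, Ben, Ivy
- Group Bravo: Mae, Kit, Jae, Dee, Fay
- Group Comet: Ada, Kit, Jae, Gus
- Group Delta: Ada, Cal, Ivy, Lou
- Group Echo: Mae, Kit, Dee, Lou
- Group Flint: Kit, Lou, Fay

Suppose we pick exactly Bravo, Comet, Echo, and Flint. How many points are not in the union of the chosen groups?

3

Union of Bravo, Comet, Echo, Flint = {Ada, Mae, Kit, Jae, Gus, Dee, Lou, Fay}.
Not covered: Cal, Ben, Ivy — 3 points.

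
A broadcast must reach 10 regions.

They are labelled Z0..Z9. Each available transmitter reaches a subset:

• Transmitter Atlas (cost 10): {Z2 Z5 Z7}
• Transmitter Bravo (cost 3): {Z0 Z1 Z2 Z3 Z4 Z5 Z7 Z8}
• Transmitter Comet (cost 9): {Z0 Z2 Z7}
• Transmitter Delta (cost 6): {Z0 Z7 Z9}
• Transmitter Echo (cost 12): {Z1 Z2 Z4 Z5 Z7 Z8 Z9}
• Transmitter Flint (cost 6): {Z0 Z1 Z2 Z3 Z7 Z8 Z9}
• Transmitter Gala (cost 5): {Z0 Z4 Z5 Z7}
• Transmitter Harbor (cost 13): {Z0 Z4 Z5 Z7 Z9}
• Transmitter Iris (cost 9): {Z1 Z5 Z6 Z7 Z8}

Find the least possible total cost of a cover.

18

Bravo, Delta, Iris together cover every region (Bravo ∪ Delta ∪ Iris = {Z0, Z1, Z2, Z3, Z4, Z5, Z6, Z7, Z8, Z9}); total cost 3 + 6 + 9 = 18.
No covering selection has total cost below 18.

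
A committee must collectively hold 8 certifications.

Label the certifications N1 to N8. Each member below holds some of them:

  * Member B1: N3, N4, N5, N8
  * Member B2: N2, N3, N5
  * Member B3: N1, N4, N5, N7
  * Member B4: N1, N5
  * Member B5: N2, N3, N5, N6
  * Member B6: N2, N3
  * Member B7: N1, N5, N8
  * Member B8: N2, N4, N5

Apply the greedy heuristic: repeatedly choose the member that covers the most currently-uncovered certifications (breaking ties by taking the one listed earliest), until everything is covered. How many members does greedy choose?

3

Greedy: pick B1 (covers 4 new) → pick B3 (covers 2 new) → pick B5 (covers 2 new). Total picks: 3.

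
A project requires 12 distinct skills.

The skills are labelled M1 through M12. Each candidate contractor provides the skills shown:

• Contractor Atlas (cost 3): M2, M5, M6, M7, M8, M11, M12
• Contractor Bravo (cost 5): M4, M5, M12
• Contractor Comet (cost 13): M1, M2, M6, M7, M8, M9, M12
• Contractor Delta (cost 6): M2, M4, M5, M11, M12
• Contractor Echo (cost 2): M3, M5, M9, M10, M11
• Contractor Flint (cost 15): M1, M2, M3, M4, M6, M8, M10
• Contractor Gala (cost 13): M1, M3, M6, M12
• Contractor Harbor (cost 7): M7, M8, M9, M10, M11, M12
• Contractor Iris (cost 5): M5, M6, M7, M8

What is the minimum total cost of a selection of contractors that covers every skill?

Atlas, Echo, Flint together cover every skill (Atlas ∪ Echo ∪ Flint = {M1, M2, M3, M4, M5, M6, M7, M8, M9, M10, M11, M12}); total cost 3 + 2 + 15 = 20.
The greedy pick Echo, Atlas, Bravo, Comet costs 23; no covering selection beats 20.

20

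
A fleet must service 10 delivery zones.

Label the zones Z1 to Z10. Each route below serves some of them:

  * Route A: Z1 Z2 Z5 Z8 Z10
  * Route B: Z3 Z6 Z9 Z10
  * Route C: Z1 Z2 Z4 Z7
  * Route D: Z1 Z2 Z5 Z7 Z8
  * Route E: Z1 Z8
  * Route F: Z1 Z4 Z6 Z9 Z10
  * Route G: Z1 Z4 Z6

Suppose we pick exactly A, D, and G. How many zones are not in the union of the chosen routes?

2

Union of A, D, G = {Z1, Z2, Z4, Z5, Z6, Z7, Z8, Z10}.
Not covered: Z3, Z9 — 2 zones.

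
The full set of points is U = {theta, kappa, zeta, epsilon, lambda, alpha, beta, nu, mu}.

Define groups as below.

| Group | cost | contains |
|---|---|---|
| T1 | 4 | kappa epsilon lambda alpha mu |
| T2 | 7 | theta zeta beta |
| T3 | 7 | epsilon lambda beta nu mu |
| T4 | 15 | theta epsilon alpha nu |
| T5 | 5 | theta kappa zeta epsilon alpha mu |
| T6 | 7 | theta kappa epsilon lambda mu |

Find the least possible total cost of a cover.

12

T3, T5 together cover every point (T3 ∪ T5 = {theta, kappa, zeta, epsilon, lambda, alpha, beta, nu, mu}); total cost 7 + 5 = 12.
The greedy pick T1, T2, T3 costs 18; no covering selection beats 12.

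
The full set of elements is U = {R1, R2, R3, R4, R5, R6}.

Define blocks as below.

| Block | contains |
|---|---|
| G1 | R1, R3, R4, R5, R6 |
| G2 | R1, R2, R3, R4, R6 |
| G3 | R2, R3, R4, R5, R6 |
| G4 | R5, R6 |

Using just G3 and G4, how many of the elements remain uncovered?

1

Union of G3, G4 = {R2, R3, R4, R5, R6}.
Not covered: R1 — 1 element.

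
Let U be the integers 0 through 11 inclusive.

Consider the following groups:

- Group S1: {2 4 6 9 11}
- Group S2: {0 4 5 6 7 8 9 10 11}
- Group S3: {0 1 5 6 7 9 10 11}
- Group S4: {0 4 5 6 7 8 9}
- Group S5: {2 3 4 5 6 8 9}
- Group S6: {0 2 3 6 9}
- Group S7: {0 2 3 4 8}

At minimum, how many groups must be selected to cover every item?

2

Take {S3, S5}. Their union is {0, 1, 2, 3, 4, 5, 6, 7, 8, 9, 10, 11}, which is all 12 items.
No single group has all 12 items (the largest, S2, has 9), so 2 is optimal.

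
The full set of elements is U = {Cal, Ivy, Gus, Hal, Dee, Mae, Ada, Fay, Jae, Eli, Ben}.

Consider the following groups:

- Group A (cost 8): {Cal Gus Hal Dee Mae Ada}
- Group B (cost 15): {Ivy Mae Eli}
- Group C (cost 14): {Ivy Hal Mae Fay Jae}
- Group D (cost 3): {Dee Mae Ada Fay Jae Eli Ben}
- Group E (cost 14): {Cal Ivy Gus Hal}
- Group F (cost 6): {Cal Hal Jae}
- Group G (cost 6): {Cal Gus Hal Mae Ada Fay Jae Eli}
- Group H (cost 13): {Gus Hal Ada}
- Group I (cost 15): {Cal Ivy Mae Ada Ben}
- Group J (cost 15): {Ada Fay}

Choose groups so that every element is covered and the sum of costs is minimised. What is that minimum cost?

17

D, E together cover every element (D ∪ E = {Cal, Ivy, Gus, Hal, Dee, Mae, Ada, Fay, Jae, Eli, Ben}); total cost 3 + 14 = 17.
The greedy pick D, G, C costs 23; no covering selection beats 17.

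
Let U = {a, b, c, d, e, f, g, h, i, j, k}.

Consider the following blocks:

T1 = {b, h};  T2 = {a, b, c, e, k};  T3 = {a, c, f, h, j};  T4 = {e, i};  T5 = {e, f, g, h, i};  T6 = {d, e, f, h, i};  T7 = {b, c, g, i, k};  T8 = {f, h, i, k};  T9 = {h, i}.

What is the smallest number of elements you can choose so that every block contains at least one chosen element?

T = {b, e, h} meets every block (each contains at least one member of T), and |T| = 3.
No choice of 2 elements meets every block, so 3 is the minimum.

3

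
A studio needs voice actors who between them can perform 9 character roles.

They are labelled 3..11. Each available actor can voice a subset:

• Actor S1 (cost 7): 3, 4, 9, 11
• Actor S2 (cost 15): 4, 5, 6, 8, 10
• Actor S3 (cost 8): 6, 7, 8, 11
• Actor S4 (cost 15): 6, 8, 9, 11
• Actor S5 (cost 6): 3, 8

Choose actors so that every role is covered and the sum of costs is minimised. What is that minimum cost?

30

S1, S2, S3 together cover every role (S1 ∪ S2 ∪ S3 = {3, 4, 5, 6, 7, 8, 9, 10, 11}); total cost 7 + 15 + 8 = 30.
No covering selection has total cost below 30.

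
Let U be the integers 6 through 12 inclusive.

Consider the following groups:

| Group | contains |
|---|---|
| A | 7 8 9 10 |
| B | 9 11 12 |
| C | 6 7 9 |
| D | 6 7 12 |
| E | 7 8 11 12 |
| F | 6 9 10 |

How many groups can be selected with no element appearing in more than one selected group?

E, F are pairwise disjoint (E={7,8,11,12}; F={6,9,10}).
Every remaining group overlaps one of these, and no 3 of the listed groups are pairwise disjoint, so 2 is the maximum.

2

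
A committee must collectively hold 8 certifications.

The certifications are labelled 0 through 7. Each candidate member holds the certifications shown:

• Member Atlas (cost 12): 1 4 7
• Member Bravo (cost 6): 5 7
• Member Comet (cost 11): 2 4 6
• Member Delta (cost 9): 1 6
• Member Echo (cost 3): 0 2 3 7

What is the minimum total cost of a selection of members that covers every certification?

29

Bravo, Comet, Delta, Echo together cover every certification (Bravo ∪ Comet ∪ Delta ∪ Echo = {0, 1, 2, 3, 4, 5, 6, 7}); total cost 6 + 11 + 9 + 3 = 29.
No covering selection has total cost below 29.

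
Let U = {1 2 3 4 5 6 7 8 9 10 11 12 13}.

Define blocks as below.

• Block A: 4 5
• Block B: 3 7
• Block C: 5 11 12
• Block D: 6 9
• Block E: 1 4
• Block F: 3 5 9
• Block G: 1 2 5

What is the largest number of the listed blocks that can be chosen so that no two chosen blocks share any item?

B, C, D, E are pairwise disjoint (B={3,7}; C={5,11,12}; D={6,9}; E={1,4}).
Every remaining block overlaps one of these, and no 5 of the listed blocks are pairwise disjoint, so 4 is the maximum.

4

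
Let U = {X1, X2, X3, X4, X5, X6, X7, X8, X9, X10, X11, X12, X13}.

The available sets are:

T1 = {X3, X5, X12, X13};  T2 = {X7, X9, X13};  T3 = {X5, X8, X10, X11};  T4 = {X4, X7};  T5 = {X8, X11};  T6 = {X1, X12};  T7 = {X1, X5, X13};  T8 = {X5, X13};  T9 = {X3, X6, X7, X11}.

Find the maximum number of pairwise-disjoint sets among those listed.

4

T4, T5, T6, T8 are pairwise disjoint (T4={X4,X7}; T5={X8,X11}; T6={X1,X12}; T8={X5,X13}).
Every remaining set overlaps one of these, and no 5 of the listed sets are pairwise disjoint, so 4 is the maximum.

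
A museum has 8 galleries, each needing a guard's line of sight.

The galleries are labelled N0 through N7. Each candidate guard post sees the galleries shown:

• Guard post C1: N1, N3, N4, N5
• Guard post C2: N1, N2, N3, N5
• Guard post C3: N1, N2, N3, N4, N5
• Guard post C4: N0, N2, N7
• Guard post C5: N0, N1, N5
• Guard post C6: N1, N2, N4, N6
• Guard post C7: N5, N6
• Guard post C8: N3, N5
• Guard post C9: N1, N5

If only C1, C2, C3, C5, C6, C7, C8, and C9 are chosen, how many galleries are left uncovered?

1

Union of C1, C2, C3, C5, C6, C7, C8, C9 = {N0, N1, N2, N3, N4, N5, N6}.
Not covered: N7 — 1 gallery.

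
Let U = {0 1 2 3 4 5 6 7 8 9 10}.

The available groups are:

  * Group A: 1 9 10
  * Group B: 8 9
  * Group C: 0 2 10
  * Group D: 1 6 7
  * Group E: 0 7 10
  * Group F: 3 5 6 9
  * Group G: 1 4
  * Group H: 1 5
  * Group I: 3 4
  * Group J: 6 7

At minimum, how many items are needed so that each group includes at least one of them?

5

The 5 items {0, 1, 3, 6, 9} hit every group.
The groups B, C, H, I, J are pairwise disjoint, so any hitting set needs a separate item for each — at least 5. Hence 5 is optimal.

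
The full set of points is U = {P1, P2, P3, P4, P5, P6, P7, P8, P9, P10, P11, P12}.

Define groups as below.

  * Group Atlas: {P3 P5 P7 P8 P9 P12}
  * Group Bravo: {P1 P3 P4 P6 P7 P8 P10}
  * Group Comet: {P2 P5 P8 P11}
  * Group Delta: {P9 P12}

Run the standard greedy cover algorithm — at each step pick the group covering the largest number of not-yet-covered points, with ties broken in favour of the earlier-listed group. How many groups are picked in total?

Greedy: pick Bravo (covers 7 new) → pick Atlas (covers 3 new) → pick Comet (covers 2 new). Total picks: 3.

3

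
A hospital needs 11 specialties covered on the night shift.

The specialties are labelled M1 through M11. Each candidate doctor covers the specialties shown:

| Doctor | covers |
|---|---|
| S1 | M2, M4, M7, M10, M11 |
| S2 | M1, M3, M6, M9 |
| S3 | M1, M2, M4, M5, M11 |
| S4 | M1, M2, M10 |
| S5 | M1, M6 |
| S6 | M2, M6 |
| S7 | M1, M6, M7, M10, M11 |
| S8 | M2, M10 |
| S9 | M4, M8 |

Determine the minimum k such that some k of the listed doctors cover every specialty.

Take {S1, S2, S3, S9}. Their union is {M1, M2, M3, M4, M5, M6, M7, M8, M9, M10, M11}, which is all 11 specialties.
No 3 of the 9 doctors cover everything (all 84 combinations miss at least one specialty), so 4 is optimal.

4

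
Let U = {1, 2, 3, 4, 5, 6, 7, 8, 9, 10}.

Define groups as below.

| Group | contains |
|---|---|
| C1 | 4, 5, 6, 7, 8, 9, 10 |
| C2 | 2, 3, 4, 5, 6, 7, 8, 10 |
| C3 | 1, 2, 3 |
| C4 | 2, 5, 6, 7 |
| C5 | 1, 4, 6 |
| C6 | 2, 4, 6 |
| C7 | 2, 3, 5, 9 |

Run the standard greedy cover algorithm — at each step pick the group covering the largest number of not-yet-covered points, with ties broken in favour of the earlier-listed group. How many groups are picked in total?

3

Greedy: pick C2 (covers 8 new) → pick C1 (covers 1 new) → pick C3 (covers 1 new). Total picks: 3.
(The true minimum cover uses only 2 groups, so greedy is not optimal here.)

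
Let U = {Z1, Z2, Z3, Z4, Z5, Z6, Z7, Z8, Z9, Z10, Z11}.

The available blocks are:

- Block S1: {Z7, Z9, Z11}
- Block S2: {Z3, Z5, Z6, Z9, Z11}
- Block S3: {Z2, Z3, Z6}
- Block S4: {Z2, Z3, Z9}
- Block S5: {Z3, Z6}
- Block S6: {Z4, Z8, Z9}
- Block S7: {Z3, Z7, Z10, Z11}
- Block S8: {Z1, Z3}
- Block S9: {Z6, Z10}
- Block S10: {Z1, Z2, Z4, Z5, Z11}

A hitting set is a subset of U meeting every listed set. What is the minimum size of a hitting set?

The 4 elements {Z1, Z6, Z7, Z9} hit every block.
No choice of 3 elements meets every block, so 4 is the minimum.

4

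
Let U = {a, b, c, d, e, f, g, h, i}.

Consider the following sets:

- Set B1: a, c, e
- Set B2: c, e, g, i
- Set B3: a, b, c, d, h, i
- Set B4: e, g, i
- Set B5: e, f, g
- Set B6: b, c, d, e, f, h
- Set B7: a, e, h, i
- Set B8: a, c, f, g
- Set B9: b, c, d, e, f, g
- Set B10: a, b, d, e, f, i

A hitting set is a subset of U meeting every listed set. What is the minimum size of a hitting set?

2

T = {a, e} meets every set (each contains at least one member of T), and |T| = 2.
The sets B3, B5 are pairwise disjoint, so any hitting set needs a separate item for each — at least 2. Hence 2 is optimal.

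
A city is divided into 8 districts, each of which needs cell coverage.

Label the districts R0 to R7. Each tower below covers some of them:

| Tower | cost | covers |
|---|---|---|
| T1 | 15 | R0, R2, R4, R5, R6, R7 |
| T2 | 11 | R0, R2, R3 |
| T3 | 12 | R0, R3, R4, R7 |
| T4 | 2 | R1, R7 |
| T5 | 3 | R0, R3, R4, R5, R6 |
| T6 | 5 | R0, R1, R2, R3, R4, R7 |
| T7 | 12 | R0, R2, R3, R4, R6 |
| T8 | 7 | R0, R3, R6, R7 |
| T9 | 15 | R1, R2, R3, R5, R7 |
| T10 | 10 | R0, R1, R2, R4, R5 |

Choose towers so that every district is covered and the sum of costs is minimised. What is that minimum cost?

T5, T6 together cover every district (T5 ∪ T6 = {R0, R1, R2, R3, R4, R5, R6, R7}); total cost 3 + 5 = 8.
The greedy pick T5, T4, T6 costs 10; no covering selection beats 8.

8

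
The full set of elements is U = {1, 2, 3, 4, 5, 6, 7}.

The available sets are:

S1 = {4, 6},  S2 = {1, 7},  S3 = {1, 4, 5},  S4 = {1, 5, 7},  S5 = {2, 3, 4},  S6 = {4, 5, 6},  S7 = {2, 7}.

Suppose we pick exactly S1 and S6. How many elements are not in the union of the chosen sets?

Union of S1, S6 = {4, 5, 6}.
Not covered: 1, 2, 3, 7 — 4 elements.

4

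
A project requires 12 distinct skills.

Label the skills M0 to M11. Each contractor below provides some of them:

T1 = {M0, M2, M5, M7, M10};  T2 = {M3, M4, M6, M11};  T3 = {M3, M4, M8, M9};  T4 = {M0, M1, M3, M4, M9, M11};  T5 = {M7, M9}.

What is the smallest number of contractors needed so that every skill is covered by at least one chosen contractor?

4

Take {T1, T2, T3, T4}. Their union is {M0, M1, M2, M3, M4, M5, M6, M7, M8, M9, M10, M11}, which is all 12 skills.
No 3 of the 5 contractors cover everything (all 10 combinations miss at least one skill), so 4 is optimal.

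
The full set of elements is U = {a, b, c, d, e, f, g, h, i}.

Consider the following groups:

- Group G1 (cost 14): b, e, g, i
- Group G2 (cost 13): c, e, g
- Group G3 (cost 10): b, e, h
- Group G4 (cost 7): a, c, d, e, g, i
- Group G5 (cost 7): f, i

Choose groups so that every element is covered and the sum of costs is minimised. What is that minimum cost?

24

G3, G4, G5 together cover every element (G3 ∪ G4 ∪ G5 = {a, b, c, d, e, f, g, h, i}); total cost 10 + 7 + 7 = 24.
No covering selection has total cost below 24.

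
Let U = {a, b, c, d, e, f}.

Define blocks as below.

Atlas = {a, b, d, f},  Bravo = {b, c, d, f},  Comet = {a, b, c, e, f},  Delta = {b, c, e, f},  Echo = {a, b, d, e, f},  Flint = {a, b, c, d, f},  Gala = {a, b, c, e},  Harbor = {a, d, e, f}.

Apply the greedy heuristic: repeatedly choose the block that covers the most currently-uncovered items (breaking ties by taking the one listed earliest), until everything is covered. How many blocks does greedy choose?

Greedy: pick Comet (covers 5 new) → pick Atlas (covers 1 new). Total picks: 2.

2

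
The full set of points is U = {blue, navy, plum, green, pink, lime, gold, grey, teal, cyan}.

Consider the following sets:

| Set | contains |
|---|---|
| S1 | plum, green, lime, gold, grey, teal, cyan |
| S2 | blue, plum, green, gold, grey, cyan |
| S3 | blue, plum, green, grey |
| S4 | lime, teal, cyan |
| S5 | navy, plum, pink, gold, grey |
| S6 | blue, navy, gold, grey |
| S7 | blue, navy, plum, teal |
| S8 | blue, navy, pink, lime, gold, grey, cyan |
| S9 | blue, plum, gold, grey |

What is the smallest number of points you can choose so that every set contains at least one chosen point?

2

H = {grey, teal} meets every set (each contains at least one member of H), and |H| = 2.
The sets S4, S9 are pairwise disjoint, so any hitting set needs a separate point for each — at least 2. Hence 2 is optimal.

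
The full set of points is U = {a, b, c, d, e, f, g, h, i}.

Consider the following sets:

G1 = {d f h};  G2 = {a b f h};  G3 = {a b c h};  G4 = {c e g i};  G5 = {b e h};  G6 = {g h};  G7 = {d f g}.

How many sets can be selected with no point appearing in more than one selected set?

G3, G7 are pairwise disjoint (G3={a,b,c,h}; G7={d,f,g}).
Every remaining set overlaps one of these, and no 3 of the listed sets are pairwise disjoint, so 2 is the maximum.

2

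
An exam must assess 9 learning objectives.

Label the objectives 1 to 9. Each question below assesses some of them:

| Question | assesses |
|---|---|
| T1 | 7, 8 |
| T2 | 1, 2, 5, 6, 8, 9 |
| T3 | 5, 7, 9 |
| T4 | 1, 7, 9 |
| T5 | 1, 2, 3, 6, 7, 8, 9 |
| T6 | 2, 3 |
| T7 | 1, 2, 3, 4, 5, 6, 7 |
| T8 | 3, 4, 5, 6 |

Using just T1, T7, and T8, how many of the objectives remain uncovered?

Union of T1, T7, T8 = {1, 2, 3, 4, 5, 6, 7, 8}.
Not covered: 9 — 1 objective.

1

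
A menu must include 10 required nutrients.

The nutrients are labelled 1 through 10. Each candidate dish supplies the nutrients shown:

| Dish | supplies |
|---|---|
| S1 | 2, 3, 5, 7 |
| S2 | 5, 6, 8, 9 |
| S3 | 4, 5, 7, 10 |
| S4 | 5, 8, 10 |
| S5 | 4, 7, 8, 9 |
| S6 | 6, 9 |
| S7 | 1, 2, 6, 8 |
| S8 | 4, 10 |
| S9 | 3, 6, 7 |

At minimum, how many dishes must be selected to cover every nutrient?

Take {S1, S6, S7, S8}. Their union is {1, 2, 3, 4, 5, 6, 7, 8, 9, 10}, which is all 10 nutrients.
No 3 of the 9 dishes cover everything (all 84 combinations miss at least one nutrient), so 4 is optimal.

4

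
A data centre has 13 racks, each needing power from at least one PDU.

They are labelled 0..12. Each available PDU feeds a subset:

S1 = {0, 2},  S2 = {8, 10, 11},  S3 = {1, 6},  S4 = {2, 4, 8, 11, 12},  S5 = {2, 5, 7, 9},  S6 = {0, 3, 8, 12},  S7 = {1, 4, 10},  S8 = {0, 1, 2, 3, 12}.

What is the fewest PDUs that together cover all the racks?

Take {S2, S3, S5, S7, S8}. Their union is {0, 1, 2, 3, 4, 5, 6, 7, 8, 9, 10, 11, 12}, which is all 13 racks.
No 4 of the 8 PDUs cover everything (all 70 combinations miss at least one rack), so 5 is optimal.

5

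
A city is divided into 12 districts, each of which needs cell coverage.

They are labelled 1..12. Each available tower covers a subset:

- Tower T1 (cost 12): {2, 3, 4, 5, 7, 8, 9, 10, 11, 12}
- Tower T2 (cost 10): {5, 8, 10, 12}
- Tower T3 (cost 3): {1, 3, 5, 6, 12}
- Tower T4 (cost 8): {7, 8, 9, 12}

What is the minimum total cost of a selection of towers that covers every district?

T1, T3 together cover every district (T1 ∪ T3 = {1, 2, 3, 4, 5, 6, 7, 8, 9, 10, 11, 12}); total cost 12 + 3 = 15.
No covering selection has total cost below 15.

15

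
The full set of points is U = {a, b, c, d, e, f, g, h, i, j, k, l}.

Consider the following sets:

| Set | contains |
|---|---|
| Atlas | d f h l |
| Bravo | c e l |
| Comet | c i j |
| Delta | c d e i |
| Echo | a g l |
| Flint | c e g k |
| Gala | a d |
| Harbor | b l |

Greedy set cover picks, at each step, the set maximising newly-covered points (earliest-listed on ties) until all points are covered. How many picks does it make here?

5

Greedy: pick Atlas (covers 4 new) → pick Flint (covers 4 new) → pick Comet (covers 2 new) → pick Echo (covers 1 new) → pick Harbor (covers 1 new). Total picks: 5.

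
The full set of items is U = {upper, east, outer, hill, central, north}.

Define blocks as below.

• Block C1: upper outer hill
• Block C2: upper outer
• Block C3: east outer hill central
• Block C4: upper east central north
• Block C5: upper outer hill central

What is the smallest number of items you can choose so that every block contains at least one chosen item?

H = {upper, outer} meets every block (each contains at least one member of H), and |H| = 2.
No single item lies in every block, so at least 2 are needed and 2 is optimal.

2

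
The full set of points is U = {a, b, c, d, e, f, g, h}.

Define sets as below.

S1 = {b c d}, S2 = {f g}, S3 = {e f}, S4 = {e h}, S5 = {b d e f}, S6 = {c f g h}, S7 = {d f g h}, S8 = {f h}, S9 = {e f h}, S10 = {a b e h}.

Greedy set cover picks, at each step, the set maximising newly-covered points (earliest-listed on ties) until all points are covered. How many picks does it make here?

Greedy: pick S5 (covers 4 new) → pick S6 (covers 3 new) → pick S10 (covers 1 new). Total picks: 3.

3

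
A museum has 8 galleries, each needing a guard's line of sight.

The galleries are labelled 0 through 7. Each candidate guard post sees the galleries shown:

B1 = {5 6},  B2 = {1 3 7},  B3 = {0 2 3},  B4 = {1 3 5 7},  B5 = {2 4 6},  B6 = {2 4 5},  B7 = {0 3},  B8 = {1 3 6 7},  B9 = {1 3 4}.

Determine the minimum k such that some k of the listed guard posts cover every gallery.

3

B3 and B4 and B5 together: B3 ∪ B4 ∪ B5 = {0, 1, 2, 3, 4, 5, 6, 7} — every gallery is covered.
No 2 of the 9 guard posts cover everything (all 36 combinations miss at least one gallery), so 3 is optimal.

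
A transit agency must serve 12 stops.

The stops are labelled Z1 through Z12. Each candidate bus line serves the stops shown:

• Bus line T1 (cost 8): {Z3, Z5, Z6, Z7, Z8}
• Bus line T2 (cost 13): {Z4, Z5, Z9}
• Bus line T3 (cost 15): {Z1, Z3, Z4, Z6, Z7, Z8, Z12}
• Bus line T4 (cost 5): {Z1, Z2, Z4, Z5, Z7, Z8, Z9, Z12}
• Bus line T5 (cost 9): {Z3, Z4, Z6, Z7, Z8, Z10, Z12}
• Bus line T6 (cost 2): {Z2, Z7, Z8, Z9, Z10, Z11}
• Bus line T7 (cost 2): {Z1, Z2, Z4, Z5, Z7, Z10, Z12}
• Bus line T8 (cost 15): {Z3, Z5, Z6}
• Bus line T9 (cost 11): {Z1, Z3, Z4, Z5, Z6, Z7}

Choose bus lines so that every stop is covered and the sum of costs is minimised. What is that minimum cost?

T1, T6, T7 together cover every stop (T1 ∪ T6 ∪ T7 = {Z1, Z2, Z3, Z4, Z5, Z6, Z7, Z8, Z9, Z10, Z11, Z12}); total cost 8 + 2 + 2 = 12.
No covering selection has total cost below 12.

12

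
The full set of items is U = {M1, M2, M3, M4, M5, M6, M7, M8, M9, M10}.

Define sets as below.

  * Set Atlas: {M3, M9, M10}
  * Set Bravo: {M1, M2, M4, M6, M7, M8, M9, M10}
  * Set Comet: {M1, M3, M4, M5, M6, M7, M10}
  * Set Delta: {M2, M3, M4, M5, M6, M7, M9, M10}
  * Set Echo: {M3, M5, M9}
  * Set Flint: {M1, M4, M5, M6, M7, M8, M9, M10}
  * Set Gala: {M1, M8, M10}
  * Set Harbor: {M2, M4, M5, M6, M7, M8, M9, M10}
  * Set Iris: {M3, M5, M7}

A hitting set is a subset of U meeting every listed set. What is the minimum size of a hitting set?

2

The 2 items {M3, M8} hit every set.
The sets Gala, Iris are pairwise disjoint, so any hitting set needs a separate item for each — at least 2. Hence 2 is optimal.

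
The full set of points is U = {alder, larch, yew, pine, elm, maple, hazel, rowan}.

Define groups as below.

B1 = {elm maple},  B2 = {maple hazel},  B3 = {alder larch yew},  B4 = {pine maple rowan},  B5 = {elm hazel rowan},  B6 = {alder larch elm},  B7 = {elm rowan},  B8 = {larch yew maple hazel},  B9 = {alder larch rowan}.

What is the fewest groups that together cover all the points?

3

B3 and B4 and B5 together: B3 ∪ B4 ∪ B5 = {alder, larch, yew, pine, elm, maple, hazel, rowan} — every point is covered.
Only B4 contains pine, so B4 is forced; the remaining 5 points need at least 2 more groups (each remaining group adds at most 3) — so at least 3 groups are needed, and 3 is optimal.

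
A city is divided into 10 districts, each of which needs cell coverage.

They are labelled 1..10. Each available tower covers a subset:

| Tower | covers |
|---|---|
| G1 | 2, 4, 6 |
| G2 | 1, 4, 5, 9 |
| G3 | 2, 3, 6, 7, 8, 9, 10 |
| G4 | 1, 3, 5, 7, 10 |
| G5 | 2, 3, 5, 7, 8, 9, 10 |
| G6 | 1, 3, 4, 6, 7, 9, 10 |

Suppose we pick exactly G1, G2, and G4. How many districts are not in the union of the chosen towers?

Union of G1, G2, G4 = {1, 2, 3, 4, 5, 6, 7, 9, 10}.
Not covered: 8 — 1 district.

1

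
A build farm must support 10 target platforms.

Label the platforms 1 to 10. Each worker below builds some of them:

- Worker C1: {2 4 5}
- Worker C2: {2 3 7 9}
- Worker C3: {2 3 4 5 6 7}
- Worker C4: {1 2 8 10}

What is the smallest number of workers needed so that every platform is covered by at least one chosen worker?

3

C2 and C3 and C4 together: C2 ∪ C3 ∪ C4 = {1, 2, 3, 4, 5, 6, 7, 8, 9, 10} — every platform is covered.
Only C4 contains 1, so C4 is forced; the remaining 6 platforms need at least 2 more workers (each remaining worker adds at most 5) — so at least 3 workers are needed, and 3 is optimal.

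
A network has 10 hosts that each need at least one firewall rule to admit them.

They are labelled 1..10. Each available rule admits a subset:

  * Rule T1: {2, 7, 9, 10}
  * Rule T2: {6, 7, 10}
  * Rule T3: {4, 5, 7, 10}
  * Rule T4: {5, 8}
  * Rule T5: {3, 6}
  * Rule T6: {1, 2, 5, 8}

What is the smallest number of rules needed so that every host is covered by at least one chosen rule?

T1 and T3 and T5 and T6 together: T1 ∪ T3 ∪ T5 ∪ T6 = {1, 2, 3, 4, 5, 6, 7, 8, 9, 10} — every host is covered.
No 3 of the 6 rules cover everything (all 20 combinations miss at least one host), so 4 is optimal.

4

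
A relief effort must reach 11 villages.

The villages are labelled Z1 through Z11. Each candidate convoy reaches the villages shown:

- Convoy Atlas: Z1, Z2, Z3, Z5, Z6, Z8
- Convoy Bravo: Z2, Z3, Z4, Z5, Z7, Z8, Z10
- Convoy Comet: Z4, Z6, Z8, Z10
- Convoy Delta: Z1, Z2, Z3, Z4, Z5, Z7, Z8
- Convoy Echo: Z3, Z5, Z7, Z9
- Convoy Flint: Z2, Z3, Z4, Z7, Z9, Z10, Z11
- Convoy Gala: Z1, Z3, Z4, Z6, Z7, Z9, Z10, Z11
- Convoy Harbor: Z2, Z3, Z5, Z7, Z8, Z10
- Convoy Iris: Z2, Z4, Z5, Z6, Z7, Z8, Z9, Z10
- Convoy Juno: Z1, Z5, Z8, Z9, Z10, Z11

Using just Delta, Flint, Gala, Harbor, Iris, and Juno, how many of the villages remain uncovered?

Union of Delta, Flint, Gala, Harbor, Iris, Juno = {Z1, Z2, Z3, Z4, Z5, Z6, Z7, Z8, Z9, Z10, Z11} — that's every village, so 0 are uncovered.

0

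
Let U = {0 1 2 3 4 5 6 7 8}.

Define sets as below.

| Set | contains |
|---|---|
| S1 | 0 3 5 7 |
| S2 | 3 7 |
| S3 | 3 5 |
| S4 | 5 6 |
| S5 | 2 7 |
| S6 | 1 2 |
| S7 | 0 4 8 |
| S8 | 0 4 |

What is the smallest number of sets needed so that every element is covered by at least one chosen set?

4

Take {S2, S4, S6, S7}. Their union is {0, 1, 2, 3, 4, 5, 6, 7, 8}, which is all 9 elements.
Only S4 contains 6, so S4 is forced; the remaining 7 elements need at least 3 more sets (each remaining set adds at most 3) — so at least 4 sets are needed, and 4 is optimal.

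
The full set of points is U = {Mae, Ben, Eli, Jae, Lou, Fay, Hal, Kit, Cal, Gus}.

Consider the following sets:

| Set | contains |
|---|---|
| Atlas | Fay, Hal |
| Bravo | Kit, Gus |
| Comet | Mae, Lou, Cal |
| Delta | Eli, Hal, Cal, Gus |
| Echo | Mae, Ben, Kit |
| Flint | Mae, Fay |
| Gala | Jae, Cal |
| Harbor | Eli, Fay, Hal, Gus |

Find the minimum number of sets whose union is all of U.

4

Comet and Echo and Gala and Harbor together: Comet ∪ Echo ∪ Gala ∪ Harbor = {Mae, Ben, Eli, Jae, Lou, Fay, Hal, Kit, Cal, Gus} — every point is covered.
No 3 of the 8 sets cover everything (all 56 combinations miss at least one point), so 4 is optimal.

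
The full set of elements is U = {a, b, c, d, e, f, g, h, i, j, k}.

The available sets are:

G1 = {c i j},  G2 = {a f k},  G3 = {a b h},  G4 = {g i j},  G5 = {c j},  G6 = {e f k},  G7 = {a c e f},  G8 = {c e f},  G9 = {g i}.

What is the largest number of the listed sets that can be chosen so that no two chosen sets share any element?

G3, G5, G6, G9 are pairwise disjoint (G3={a,b,h}; G5={c,j}; G6={e,f,k}; G9={g,i}).
Every remaining set overlaps one of these, and no 5 of the listed sets are pairwise disjoint, so 4 is the maximum.

4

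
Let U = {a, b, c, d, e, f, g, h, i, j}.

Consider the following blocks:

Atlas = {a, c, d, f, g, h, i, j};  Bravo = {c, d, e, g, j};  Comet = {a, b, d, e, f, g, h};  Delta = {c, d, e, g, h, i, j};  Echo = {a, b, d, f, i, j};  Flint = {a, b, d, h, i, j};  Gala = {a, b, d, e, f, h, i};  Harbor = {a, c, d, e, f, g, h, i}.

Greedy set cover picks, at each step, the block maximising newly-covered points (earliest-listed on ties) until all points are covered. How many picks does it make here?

2

Greedy: pick Atlas (covers 8 new) → pick Comet (covers 2 new). Total picks: 2.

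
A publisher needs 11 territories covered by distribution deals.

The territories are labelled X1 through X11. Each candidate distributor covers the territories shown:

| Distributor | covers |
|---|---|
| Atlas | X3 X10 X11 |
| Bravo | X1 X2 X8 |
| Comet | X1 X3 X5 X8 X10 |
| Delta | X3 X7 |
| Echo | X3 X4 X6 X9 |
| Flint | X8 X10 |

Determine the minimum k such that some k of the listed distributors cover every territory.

Take {Atlas, Bravo, Comet, Delta, Echo}. Their union is {X1, X2, X3, X4, X5, X6, X7, X8, X9, X10, X11}, which is all 11 territories.
No 4 of the 6 distributors cover everything (all 15 combinations miss at least one territory), so 5 is optimal.

5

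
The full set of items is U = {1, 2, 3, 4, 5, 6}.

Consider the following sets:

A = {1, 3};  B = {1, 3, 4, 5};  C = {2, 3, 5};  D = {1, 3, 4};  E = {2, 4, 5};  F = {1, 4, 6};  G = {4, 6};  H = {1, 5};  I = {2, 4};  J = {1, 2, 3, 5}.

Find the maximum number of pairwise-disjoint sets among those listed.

2

A, I are pairwise disjoint (A={1,3}; I={2,4}).
Every remaining set overlaps one of these, and no 3 of the listed sets are pairwise disjoint, so 2 is the maximum.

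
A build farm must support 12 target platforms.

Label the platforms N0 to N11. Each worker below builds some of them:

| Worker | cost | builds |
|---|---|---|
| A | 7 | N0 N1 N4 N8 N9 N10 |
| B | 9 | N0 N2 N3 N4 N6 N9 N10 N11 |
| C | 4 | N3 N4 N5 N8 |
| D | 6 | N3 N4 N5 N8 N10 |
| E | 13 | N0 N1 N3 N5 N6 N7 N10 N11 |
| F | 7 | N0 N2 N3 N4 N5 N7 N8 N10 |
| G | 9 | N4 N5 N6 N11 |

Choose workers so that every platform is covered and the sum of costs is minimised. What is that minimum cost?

23

A, F, G together cover every platform (A ∪ F ∪ G = {N0, N1, N2, N3, N4, N5, N6, N7, N8, N9, N10, N11}); total cost 7 + 7 + 9 = 23.
No covering selection has total cost below 23.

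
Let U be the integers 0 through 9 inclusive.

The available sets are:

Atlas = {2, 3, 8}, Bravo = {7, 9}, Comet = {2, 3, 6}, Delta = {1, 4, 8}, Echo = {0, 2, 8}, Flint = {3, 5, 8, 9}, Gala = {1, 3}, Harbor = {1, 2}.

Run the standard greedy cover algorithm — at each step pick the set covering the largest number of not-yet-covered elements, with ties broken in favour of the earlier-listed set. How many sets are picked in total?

5

Greedy: pick Flint (covers 4 new) → pick Comet (covers 2 new) → pick Delta (covers 2 new) → pick Bravo (covers 1 new) → pick Echo (covers 1 new). Total picks: 5.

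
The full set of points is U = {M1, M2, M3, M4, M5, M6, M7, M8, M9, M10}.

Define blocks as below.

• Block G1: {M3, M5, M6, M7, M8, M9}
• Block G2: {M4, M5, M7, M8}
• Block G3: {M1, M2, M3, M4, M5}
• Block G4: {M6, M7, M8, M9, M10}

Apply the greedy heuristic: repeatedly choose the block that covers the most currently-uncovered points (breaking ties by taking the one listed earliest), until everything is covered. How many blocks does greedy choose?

Greedy: pick G1 (covers 6 new) → pick G3 (covers 3 new) → pick G4 (covers 1 new). Total picks: 3.
(The true minimum cover uses only 2 blocks, so greedy is not optimal here.)

3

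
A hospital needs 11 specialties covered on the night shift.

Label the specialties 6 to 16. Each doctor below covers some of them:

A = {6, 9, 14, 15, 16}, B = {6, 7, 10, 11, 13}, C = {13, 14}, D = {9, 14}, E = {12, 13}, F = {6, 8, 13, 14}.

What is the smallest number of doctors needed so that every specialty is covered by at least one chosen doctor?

4

Take {A, B, E, F}. Their union is {6, 7, 8, 9, 10, 11, 12, 13, 14, 15, 16}, which is all 11 specialties.
Only F contains 8, so F is forced; the remaining 7 specialties need at least 3 more doctors (each remaining doctor adds at most 3) — so at least 4 doctors are needed, and 4 is optimal.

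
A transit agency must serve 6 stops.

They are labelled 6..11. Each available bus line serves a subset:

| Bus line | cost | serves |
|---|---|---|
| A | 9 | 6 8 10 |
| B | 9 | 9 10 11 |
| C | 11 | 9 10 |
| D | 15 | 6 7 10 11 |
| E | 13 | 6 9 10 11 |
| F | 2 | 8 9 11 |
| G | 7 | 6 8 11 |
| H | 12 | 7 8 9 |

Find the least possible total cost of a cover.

D, F together cover every stop (D ∪ F = {6, 7, 8, 9, 10, 11}); total cost 15 + 2 = 17.
The greedy pick F, A, H costs 23; no covering selection beats 17.

17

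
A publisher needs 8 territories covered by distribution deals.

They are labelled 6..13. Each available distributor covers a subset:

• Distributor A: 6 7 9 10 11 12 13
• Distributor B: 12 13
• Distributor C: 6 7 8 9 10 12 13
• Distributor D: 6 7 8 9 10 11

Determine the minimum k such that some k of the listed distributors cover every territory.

C and D together: C ∪ D = {6, 7, 8, 9, 10, 11, 12, 13} — every territory is covered.
No single distributor has all 8 territories (the largest, A, has 7), so 2 is optimal.

2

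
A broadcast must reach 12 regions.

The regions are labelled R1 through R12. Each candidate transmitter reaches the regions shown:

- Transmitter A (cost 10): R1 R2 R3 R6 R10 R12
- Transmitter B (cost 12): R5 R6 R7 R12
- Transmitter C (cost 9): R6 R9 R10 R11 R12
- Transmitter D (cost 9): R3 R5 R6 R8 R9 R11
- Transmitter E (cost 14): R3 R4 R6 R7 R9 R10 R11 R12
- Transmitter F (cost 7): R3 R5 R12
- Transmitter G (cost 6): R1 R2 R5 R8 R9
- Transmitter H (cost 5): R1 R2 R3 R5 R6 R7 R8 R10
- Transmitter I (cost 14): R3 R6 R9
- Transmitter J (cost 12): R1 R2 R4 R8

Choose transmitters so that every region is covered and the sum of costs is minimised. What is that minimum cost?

19

E, H together cover every region (E ∪ H = {R1, R2, R3, R4, R5, R6, R7, R8, R9, R10, R11, R12}); total cost 14 + 5 = 19.
The greedy pick H, C, J costs 26; no covering selection beats 19.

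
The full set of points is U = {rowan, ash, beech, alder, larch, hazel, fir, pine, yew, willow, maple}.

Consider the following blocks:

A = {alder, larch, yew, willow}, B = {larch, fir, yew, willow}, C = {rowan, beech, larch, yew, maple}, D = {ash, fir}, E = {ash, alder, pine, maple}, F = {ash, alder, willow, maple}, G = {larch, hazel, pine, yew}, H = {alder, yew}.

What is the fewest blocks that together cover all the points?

Take {A, C, D, G}. Their union is {rowan, ash, beech, alder, larch, hazel, fir, pine, yew, willow, maple}, which is all 11 points.
No 3 of the 8 blocks cover everything (all 56 combinations miss at least one point), so 4 is optimal.

4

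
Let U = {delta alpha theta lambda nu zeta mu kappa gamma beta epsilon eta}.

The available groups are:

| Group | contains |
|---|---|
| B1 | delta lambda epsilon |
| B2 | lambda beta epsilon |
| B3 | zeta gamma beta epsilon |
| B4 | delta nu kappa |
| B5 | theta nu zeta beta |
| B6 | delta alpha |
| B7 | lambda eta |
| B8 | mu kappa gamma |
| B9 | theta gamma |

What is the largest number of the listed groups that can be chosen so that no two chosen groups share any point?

4

B5, B6, B7, B8 are pairwise disjoint (B5={theta,nu,zeta,beta}; B6={delta,alpha}; B7={lambda,eta}; B8={mu,kappa,gamma}).
Every remaining group overlaps one of these, and no 5 of the listed groups are pairwise disjoint, so 4 is the maximum.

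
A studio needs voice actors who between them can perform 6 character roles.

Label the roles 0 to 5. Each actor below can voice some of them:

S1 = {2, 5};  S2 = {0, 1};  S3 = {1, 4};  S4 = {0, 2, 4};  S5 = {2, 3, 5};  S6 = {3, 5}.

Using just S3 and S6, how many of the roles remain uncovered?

2

Union of S3, S6 = {1, 3, 4, 5}.
Not covered: 0, 2 — 2 roles.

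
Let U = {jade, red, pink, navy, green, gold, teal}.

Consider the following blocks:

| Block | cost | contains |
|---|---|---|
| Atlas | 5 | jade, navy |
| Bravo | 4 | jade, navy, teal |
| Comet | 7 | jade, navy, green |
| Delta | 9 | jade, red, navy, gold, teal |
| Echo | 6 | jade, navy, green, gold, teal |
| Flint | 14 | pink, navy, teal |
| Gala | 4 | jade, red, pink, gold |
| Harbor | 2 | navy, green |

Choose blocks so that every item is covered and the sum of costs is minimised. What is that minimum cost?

10

Bravo, Gala, Harbor together cover every item (Bravo ∪ Gala ∪ Harbor = {jade, red, pink, navy, green, gold, teal}); total cost 4 + 4 + 2 = 10.
No covering selection has total cost below 10.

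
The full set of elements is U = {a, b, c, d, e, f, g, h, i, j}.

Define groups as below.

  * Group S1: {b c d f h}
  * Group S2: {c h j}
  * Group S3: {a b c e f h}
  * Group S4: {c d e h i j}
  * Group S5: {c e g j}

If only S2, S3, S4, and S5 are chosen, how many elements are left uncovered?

Union of S2, S3, S4, S5 = {a, b, c, d, e, f, g, h, i, j} — that's every element, so 0 are uncovered.

0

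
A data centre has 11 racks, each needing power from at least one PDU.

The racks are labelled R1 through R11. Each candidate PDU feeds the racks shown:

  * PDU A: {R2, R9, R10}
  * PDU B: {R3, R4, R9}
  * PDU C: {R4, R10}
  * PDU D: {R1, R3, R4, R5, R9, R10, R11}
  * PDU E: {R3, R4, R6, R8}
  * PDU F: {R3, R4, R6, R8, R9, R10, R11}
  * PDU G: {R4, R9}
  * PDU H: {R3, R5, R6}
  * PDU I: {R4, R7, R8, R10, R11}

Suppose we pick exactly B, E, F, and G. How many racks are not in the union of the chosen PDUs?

Union of B, E, F, G = {R3, R4, R6, R8, R9, R10, R11}.
Not covered: R1, R2, R5, R7 — 4 racks.

4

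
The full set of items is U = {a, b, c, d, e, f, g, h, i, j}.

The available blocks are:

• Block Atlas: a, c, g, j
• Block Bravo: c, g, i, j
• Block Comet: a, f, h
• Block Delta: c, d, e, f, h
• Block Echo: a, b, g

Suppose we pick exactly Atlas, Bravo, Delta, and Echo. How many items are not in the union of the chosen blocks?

0

Union of Atlas, Bravo, Delta, Echo = {a, b, c, d, e, f, g, h, i, j} — that's every item, so 0 are uncovered.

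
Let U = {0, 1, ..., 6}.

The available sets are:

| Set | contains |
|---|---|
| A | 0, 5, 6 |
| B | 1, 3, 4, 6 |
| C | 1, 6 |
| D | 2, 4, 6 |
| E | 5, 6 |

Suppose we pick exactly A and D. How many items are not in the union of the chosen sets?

Union of A, D = {0, 2, 4, 5, 6}.
Not covered: 1, 3 — 2 items.

2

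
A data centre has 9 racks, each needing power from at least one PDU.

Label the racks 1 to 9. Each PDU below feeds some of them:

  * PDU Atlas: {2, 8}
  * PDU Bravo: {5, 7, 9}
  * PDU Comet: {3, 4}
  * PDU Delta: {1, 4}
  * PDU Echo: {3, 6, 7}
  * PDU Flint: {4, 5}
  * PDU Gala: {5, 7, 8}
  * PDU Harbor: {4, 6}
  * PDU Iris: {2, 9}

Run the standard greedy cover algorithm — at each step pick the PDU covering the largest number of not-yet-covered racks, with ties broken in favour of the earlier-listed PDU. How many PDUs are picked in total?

Greedy: pick Bravo (covers 3 new) → pick Atlas (covers 2 new) → pick Comet (covers 2 new) → pick Delta (covers 1 new) → pick Echo (covers 1 new). Total picks: 5.
(The true minimum cover uses only 4 PDUs, so greedy is not optimal here.)

5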